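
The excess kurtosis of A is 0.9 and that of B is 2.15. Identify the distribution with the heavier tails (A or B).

B

Higher excess kurtosis ⇒ heavier tails relative to the normal distribution.
0.9 vs 2.15: the larger is 2.15, so B has heavier tails.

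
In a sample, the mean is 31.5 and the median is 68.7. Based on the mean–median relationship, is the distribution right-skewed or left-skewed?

left-skewed

mean − median = 31.5 − 68.7 = -37.2
mean < median ⇒ the longer tail is on the left ⇒ left-skewed (negatively skewed).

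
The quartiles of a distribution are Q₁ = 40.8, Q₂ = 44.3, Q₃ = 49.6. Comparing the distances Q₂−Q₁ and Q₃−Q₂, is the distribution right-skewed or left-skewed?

Q₂ − Q₁ = 3.5;  Q₃ − Q₂ = 5.3
Q₃ − Q₂ > Q₂ − Q₁ ⇒ the upper half is more spread out ⇒ right-skewed.

right-skewed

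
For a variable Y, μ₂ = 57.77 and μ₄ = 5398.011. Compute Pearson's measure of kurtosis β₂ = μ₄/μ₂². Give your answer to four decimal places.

1.6174

μ₂² = 57.77² = 3337.37290
μ₄/μ₂² = 5398.011 / 3337.37290 = 1.61744
β₂ ≈ 1.6174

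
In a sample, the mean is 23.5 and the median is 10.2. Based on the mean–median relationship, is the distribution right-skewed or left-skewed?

right-skewed

mean − median = 23.5 − 10.2 = 13.3
mean > median ⇒ the longer tail is on the right ⇒ right-skewed (positively skewed).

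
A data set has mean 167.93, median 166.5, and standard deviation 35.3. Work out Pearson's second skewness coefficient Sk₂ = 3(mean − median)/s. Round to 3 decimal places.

0.122

Sk₂ = 3(167.93 − 166.5) / 35.3 = 3 × 1.4300 / 35.3
    = 4.2900 / 35.3 ≈ 0.122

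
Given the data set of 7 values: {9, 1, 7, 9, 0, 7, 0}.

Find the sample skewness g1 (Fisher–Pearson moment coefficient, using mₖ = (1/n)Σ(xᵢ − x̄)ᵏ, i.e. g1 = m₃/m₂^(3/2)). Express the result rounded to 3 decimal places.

x̄ = (9 + 1 + 7 + 9 + 0 + 7 + 0) / 7 = 4.7143
deviations (xᵢ − x̄): 4.2857, -3.7143, 2.2857, 4.2857, -4.7143, 2.2857, -4.7143
Σ(xᵢ − x̄)² = 105.4286 ⇒ m₂ = 105.4286/7 = 15.06122
Σ(xᵢ − x̄)³ = -79.4694 ⇒ m₃ = -79.4694/7 = -11.35277
m₂^(3/2) = 15.06122^(1.5) = 58.45080
g1 = m₃ / m₂^(3/2) = -11.35277 / 58.45080 ≈ -0.194

-0.194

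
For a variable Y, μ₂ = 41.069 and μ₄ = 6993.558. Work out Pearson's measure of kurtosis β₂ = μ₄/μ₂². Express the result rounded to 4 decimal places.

μ₂² = 41.069² = 1686.66276
μ₄/μ₂² = 6993.558 / 1686.66276 = 4.14639
β₂ ≈ 4.1464

4.1464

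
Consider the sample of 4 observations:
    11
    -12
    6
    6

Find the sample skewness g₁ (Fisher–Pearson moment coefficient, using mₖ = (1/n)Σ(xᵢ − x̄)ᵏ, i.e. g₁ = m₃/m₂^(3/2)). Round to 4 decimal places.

-0.9600

x̄ = (11 - 12 + 6 + 6) / 4 = 2.7500
deviations (xᵢ − x̄): 8.2500, -14.7500, 3.2500, 3.2500
Σ(xᵢ − x̄)² = 306.7500 ⇒ m₂ = 306.7500/4 = 76.68750
Σ(xᵢ − x̄)³ = -2578.8750 ⇒ m₃ = -2578.8750/4 = -644.71875
m₂^(3/2) = 76.68750^(1.5) = 671.56317
g₁ = m₃ / m₂^(3/2) = -644.71875 / 671.56317 ≈ -0.9600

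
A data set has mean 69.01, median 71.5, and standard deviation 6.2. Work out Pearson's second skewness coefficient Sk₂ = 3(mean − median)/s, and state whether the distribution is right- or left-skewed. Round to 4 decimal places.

-1.2048, left-skewed

Sk₂ = 3(69.01 − 71.5) / 6.2 = 3 × -2.4900 / 6.2
    = -7.4700 / 6.2 ≈ -1.2048
Sk₂ < 0 ⇒ mean < median ⇒ left-skewed (negative skew).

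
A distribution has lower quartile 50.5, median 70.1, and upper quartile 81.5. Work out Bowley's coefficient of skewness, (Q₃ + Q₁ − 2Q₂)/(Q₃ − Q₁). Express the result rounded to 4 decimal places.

numerator: Q₃ + Q₁ − 2Q₂ = 81.5 + 50.5 − 2×70.1 = -8.2000
denominator: Q₃ − Q₁ = 81.5 − 50.5 = 31.0000
Bowley skewness = -8.2000 / 31.0000 ≈ -0.2645

-0.2645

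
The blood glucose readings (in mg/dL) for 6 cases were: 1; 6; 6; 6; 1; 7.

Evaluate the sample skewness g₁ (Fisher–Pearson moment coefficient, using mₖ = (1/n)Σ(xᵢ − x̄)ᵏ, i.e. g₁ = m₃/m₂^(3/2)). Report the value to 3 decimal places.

-0.640

x̄ = (1 + 6 + 6 + 6 + 1 + 7) / 6 = 4.5000
deviations (xᵢ − x̄): -3.5000, 1.5000, 1.5000, 1.5000, -3.5000, 2.5000
Σ(xᵢ − x̄)² = 37.5000 ⇒ m₂ = 37.5000/6 = 6.25000
Σ(xᵢ − x̄)³ = -60.0000 ⇒ m₃ = -60.0000/6 = -10.00000
m₂^(3/2) = 6.25000^(1.5) = 15.62500
g₁ = m₃ / m₂^(3/2) = -10.00000 / 15.62500 ≈ -0.640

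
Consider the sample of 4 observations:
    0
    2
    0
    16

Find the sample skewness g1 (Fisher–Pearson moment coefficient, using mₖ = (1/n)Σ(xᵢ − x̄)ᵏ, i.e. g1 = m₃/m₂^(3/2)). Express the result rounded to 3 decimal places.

1.105

x̄ = (0 + 2 + 0 + 16) / 4 = 4.5000
deviations (xᵢ − x̄): -4.5000, -2.5000, -4.5000, 11.5000
Σ(xᵢ − x̄)² = 179.0000 ⇒ m₂ = 179.0000/4 = 44.75000
Σ(xᵢ − x̄)³ = 1323.0000 ⇒ m₃ = 1323.0000/4 = 330.75000
m₂^(3/2) = 44.75000^(1.5) = 299.35710
g1 = m₃ / m₂^(3/2) = 330.75000 / 299.35710 ≈ 1.105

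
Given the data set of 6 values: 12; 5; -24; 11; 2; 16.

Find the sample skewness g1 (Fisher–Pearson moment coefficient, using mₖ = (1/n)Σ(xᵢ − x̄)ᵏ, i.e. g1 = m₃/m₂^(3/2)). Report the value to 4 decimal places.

-1.3285

x̄ = (12 + 5 - 24 + 11 + 2 + 16) / 6 = 3.6667
deviations (xᵢ − x̄): 8.3333, 1.3333, -27.6667, 7.3333, -1.6667, 12.3333
Σ(xᵢ − x̄)² = 1045.3333 ⇒ m₂ = 1045.3333/6 = 174.22222
Σ(xᵢ − x̄)³ = -18330.4444 ⇒ m₃ = -18330.4444/6 = -3055.07407
m₂^(3/2) = 174.22222^(1.5) = 2299.61601
g1 = m₃ / m₂^(3/2) = -3055.07407 / 2299.61601 ≈ -1.3285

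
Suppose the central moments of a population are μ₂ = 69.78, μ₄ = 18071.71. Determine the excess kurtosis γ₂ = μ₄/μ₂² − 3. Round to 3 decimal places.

0.711

μ₂² = 69.78² = 4869.24840
μ₄/μ₂² = 18071.71 / 4869.24840 = 3.71140
γ₂ = 3.71140 − 3 ≈ 0.711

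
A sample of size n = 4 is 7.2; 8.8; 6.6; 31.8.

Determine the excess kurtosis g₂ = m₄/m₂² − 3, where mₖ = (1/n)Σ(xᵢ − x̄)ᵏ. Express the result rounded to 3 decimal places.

-0.683

x̄ = 13.6000
Σ(xᵢ − x̄)² = 444.2400 ⇒ m₂ = 111.06000
Σ(xᵢ − x̄)⁴ = 114329.5008 ⇒ m₄ = 28582.37520
m₂² = 12334.32360
g₂ = m₄/m₂² − 3 = 2.31730 − 3 ≈ -0.683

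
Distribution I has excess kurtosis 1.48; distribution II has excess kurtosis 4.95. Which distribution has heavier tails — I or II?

II

Higher excess kurtosis ⇒ heavier tails relative to the normal distribution.
1.48 vs 4.95: the larger is 4.95, so II has heavier tails.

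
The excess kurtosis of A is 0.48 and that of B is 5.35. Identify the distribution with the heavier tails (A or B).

Higher excess kurtosis ⇒ heavier tails relative to the normal distribution.
0.48 vs 5.35: the larger is 5.35, so B has heavier tails.

B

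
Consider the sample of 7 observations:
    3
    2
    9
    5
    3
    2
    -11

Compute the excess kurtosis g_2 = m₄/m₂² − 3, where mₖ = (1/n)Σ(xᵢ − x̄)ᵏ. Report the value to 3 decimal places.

1.014

x̄ = 1.8571
Σ(xᵢ − x̄)² = 228.8571 ⇒ m₂ = 32.69388
Σ(xᵢ − x̄)⁴ = 30030.1749 ⇒ m₄ = 4290.02499
m₂² = 1068.88963
g_2 = m₄/m₂² − 3 = 4.01353 − 3 ≈ 1.014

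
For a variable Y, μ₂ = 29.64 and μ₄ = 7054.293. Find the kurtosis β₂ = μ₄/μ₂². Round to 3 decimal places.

μ₂² = 29.64² = 878.52960
μ₄/μ₂² = 7054.293 / 878.52960 = 8.02966
β₂ ≈ 8.030

8.030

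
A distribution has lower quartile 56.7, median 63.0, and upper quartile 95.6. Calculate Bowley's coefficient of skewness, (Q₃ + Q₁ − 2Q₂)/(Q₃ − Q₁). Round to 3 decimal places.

0.676

numerator: Q₃ + Q₁ − 2Q₂ = 95.6 + 56.7 − 2×63.0 = 26.3000
denominator: Q₃ − Q₁ = 95.6 − 56.7 = 38.9000
Bowley skewness = 26.3000 / 38.9000 ≈ 0.676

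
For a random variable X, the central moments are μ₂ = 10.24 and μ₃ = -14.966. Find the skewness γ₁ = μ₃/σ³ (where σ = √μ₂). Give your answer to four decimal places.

-0.4567

σ = √μ₂ = √10.24 = 3.20000
σ³ = μ₂^(3/2) = 32.76800
γ₁ = μ₃/σ³ = -14.966 / 32.76800 ≈ -0.4567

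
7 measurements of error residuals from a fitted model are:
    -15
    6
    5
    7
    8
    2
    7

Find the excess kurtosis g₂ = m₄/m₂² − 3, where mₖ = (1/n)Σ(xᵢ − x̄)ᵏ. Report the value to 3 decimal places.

x̄ = 2.8571
Σ(xᵢ − x̄)² = 394.8571 ⇒ m₂ = 56.40816
Σ(xᵢ − x̄)⁴ = 103090.7872 ⇒ m₄ = 14727.25531
m₂² = 3181.88088
g₂ = m₄/m₂² − 3 = 4.62847 − 3 ≈ 1.628

1.628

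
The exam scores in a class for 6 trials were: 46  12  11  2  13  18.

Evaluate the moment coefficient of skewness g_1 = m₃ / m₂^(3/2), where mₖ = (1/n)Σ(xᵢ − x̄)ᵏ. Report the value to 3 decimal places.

1.305

x̄ = (46 + 12 + 11 + 2 + 13 + 18) / 6 = 17.0000
deviations (xᵢ − x̄): 29.0000, -5.0000, -6.0000, -15.0000, -4.0000, 1.0000
Σ(xᵢ − x̄)² = 1144.0000 ⇒ m₂ = 1144.0000/6 = 190.66667
Σ(xᵢ − x̄)³ = 20610.0000 ⇒ m₃ = 20610.0000/6 = 3435.00000
m₂^(3/2) = 190.66667^(1.5) = 2632.76540
g_1 = m₃ / m₂^(3/2) = 3435.00000 / 2632.76540 ≈ 1.305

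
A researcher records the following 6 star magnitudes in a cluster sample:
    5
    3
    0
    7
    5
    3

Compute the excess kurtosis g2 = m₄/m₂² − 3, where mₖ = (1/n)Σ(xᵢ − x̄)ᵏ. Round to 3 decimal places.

-0.682

x̄ = 3.8333
Σ(xᵢ − x̄)² = 28.8333 ⇒ m₂ = 4.80556
Σ(xᵢ − x̄)⁴ = 321.1528 ⇒ m₄ = 53.52546
m₂² = 23.09336
g2 = m₄/m₂² − 3 = 2.31779 − 3 ≈ -0.682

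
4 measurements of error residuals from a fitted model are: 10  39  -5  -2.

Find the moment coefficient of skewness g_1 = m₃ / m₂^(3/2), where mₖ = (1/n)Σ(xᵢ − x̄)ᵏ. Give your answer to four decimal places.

0.8313

x̄ = (10 + 39 - 5 - 2) / 4 = 10.5000
deviations (xᵢ − x̄): -0.5000, 28.5000, -15.5000, -12.5000
Σ(xᵢ − x̄)² = 1209.0000 ⇒ m₂ = 1209.0000/4 = 302.25000
Σ(xᵢ − x̄)³ = 17472.0000 ⇒ m₃ = 17472.0000/4 = 4368.00000
m₂^(3/2) = 302.25000^(1.5) = 5254.71861
g_1 = m₃ / m₂^(3/2) = 4368.00000 / 5254.71861 ≈ 0.8313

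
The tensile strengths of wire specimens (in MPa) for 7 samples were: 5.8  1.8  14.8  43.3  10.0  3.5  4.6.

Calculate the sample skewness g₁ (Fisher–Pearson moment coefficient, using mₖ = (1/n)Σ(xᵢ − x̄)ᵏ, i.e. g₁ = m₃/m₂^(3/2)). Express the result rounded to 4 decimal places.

x̄ = (5.8 + 1.8 + 14.8 + 43.3 + 10.0 + 3.5 + 4.6) / 7 = 11.9714
deviations (xᵢ − x̄): -6.1714, -10.1714, 2.8286, 31.3286, -1.9714, -8.4714, -7.3714
Σ(xᵢ − x̄)² = 1261.0143 ⇒ m₂ = 1261.0143/7 = 180.14490
Σ(xᵢ − x̄)³ = 28467.4511 ⇒ m₃ = 28467.4511/7 = 4066.77873
m₂^(3/2) = 180.14490^(1.5) = 2417.87002
g₁ = m₃ / m₂^(3/2) = 4066.77873 / 2417.87002 ≈ 1.6820

1.6820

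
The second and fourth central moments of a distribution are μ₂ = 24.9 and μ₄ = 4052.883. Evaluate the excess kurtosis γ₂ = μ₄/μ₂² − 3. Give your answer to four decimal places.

μ₂² = 24.9² = 620.01000
μ₄/μ₂² = 4052.883 / 620.01000 = 6.53680
γ₂ = 6.53680 − 3 ≈ 3.5368

3.5368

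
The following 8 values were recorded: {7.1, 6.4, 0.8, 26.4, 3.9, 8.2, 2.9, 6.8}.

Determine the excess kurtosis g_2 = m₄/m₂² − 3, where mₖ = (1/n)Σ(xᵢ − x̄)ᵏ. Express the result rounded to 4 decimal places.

x̄ = 7.8125
Σ(xᵢ − x̄)² = 437.7887 ⇒ m₂ = 54.72359
Σ(xᵢ − x̄)⁴ = 122607.1203 ⇒ m₄ = 15325.89003
m₂² = 2994.67171
g_2 = m₄/m₂² − 3 = 5.11772 − 3 ≈ 2.1177

2.1177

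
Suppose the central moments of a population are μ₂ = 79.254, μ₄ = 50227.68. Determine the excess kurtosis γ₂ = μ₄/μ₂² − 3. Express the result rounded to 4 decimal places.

4.9965

μ₂² = 79.254² = 6281.19652
μ₄/μ₂² = 50227.68 / 6281.19652 = 7.99651
γ₂ = 7.99651 − 3 ≈ 4.9965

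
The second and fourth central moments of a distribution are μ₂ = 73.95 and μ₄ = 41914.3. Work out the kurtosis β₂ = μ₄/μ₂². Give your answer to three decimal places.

μ₂² = 73.95² = 5468.60250
μ₄/μ₂² = 41914.3 / 5468.60250 = 7.66454
β₂ ≈ 7.665

7.665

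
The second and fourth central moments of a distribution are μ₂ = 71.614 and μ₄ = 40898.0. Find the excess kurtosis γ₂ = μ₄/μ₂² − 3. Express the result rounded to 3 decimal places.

μ₂² = 71.614² = 5128.56500
μ₄/μ₂² = 40898.0 / 5128.56500 = 7.97455
γ₂ = 7.97455 − 3 ≈ 4.975

4.975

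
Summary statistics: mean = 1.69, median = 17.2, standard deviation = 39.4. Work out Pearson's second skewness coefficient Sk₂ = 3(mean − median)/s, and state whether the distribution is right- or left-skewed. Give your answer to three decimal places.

Sk₂ = 3(1.69 − 17.2) / 39.4 = 3 × -15.5100 / 39.4
    = -46.5300 / 39.4 ≈ -1.181
Sk₂ < 0 ⇒ mean < median ⇒ left-skewed (negative skew).

-1.181, left-skewed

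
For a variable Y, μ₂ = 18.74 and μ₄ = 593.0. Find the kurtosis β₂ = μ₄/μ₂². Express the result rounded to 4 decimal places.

μ₂² = 18.74² = 351.18760
μ₄/μ₂² = 593.0 / 351.18760 = 1.68856
β₂ ≈ 1.6886

1.6886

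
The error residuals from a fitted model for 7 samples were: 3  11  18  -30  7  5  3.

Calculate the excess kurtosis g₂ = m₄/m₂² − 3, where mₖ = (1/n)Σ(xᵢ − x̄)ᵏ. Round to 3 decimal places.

1.206

x̄ = 2.4286
Σ(xᵢ − x̄)² = 1395.7143 ⇒ m₂ = 199.38776
Σ(xᵢ − x̄)⁴ = 1170558.1283 ⇒ m₄ = 167222.58975
m₂² = 39755.47688
g₂ = m₄/m₂² − 3 = 4.20628 − 3 ≈ 1.206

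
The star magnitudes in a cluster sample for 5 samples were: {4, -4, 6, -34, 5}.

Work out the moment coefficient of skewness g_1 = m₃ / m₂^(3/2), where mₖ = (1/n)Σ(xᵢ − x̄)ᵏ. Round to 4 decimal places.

x̄ = (4 - 4 + 6 - 34 + 5) / 5 = -4.6000
deviations (xᵢ − x̄): 8.6000, 0.6000, 10.6000, -29.4000, 9.6000
Σ(xᵢ − x̄)² = 1143.2000 ⇒ m₂ = 1143.2000/5 = 228.64000
Σ(xᵢ − x̄)³ = -22700.1600 ⇒ m₃ = -22700.1600/5 = -4540.03200
m₂^(3/2) = 228.64000^(1.5) = 3457.23035
g_1 = m₃ / m₂^(3/2) = -4540.03200 / 3457.23035 ≈ -1.3132

-1.3132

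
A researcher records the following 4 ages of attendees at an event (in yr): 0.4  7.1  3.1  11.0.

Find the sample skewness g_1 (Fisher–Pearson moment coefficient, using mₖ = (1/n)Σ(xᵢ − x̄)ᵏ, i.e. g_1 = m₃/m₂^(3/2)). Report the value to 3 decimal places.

x̄ = (0.4 + 7.1 + 3.1 + 11.0) / 4 = 5.4000
deviations (xᵢ − x̄): -5.0000, 1.7000, -2.3000, 5.6000
Σ(xᵢ − x̄)² = 64.5400 ⇒ m₂ = 64.5400/4 = 16.13500
Σ(xᵢ − x̄)³ = 43.3620 ⇒ m₃ = 43.3620/4 = 10.84050
m₂^(3/2) = 16.13500^(1.5) = 64.81171
g_1 = m₃ / m₂^(3/2) = 10.84050 / 64.81171 ≈ 0.167

0.167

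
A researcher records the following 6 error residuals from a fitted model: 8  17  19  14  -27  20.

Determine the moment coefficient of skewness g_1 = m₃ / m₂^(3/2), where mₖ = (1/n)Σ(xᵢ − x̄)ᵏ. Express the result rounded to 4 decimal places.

-1.5718

x̄ = (8 + 17 + 19 + 14 - 27 + 20) / 6 = 8.5000
deviations (xᵢ − x̄): -0.5000, 8.5000, 10.5000, 5.5000, -35.5000, 11.5000
Σ(xᵢ − x̄)² = 1605.5000 ⇒ m₂ = 1605.5000/6 = 267.58333
Σ(xᵢ − x̄)³ = -41280.0000 ⇒ m₃ = -41280.0000/6 = -6880.00000
m₂^(3/2) = 267.58333^(1.5) = 4377.12137
g_1 = m₃ / m₂^(3/2) = -6880.00000 / 4377.12137 ≈ -1.5718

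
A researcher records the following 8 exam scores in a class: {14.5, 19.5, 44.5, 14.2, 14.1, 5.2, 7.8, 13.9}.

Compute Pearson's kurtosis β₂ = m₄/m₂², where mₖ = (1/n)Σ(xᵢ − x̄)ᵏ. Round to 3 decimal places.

4.790

x̄ = 16.7125
Σ(xᵢ − x̄)² = 1017.8288 ⇒ m₂ = 127.22859
Σ(xᵢ − x̄)⁴ = 620317.2604 ⇒ m₄ = 77539.65755
m₂² = 16187.11507
β₂ = m₄/m₂² = 77539.65755 / 16187.11507 ≈ 4.790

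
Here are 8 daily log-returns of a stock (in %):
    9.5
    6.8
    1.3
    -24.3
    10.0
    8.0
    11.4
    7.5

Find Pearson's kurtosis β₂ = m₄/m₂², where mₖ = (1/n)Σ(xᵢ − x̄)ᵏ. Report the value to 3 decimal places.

x̄ = 3.7750
Σ(xᵢ − x̄)² = 964.8750 ⇒ m₂ = 120.60937
Σ(xᵢ − x̄)⁴ = 627856.7271 ⇒ m₄ = 78482.09089
m₂² = 14546.62134
β₂ = m₄/m₂² = 78482.09089 / 14546.62134 ≈ 5.395

5.395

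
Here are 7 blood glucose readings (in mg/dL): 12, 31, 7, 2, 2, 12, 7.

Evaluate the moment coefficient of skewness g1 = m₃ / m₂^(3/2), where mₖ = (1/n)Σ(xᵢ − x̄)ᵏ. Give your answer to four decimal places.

x̄ = (12 + 31 + 7 + 2 + 2 + 12 + 7) / 7 = 10.4286
deviations (xᵢ − x̄): 1.5714, 20.5714, -3.4286, -8.4286, -8.4286, 1.5714, -3.4286
Σ(xᵢ − x̄)² = 593.7143 ⇒ m₂ = 593.7143/7 = 84.81633
Σ(xᵢ − x̄)³ = 7435.1020 ⇒ m₃ = 7435.1020/7 = 1062.15743
m₂^(3/2) = 84.81633^(1.5) = 781.12257
g1 = m₃ / m₂^(3/2) = 1062.15743 / 781.12257 ≈ 1.3598

1.3598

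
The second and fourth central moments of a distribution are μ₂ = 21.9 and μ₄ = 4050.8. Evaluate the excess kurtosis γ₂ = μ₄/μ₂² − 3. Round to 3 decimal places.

μ₂² = 21.9² = 479.61000
μ₄/μ₂² = 4050.8 / 479.61000 = 8.44603
γ₂ = 8.44603 − 3 ≈ 5.446

5.446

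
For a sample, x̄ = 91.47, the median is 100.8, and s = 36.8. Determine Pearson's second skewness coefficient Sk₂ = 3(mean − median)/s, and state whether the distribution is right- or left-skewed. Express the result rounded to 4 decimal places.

-0.7606, left-skewed

Sk₂ = 3(91.47 − 100.8) / 36.8 = 3 × -9.3300 / 36.8
    = -27.9900 / 36.8 ≈ -0.7606
Sk₂ < 0 ⇒ mean < median ⇒ left-skewed (negative skew).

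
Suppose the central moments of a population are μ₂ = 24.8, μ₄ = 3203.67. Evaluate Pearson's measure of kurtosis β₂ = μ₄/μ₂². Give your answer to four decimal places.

μ₂² = 24.8² = 615.04000
μ₄/μ₂² = 3203.67 / 615.04000 = 5.20888
β₂ ≈ 5.2089

5.2089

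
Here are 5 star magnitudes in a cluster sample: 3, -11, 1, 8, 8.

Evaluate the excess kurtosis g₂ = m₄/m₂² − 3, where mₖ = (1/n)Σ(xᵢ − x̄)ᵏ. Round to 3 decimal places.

x̄ = 1.8000
Σ(xᵢ − x̄)² = 242.8000 ⇒ m₂ = 48.56000
Σ(xᵢ − x̄)⁴ = 29801.2960 ⇒ m₄ = 5960.25920
m₂² = 2358.07360
g₂ = m₄/m₂² − 3 = 2.52760 − 3 ≈ -0.472

-0.472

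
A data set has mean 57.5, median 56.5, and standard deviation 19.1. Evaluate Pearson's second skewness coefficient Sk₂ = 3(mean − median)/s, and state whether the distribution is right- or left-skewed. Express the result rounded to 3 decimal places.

Sk₂ = 3(57.5 − 56.5) / 19.1 = 3 × 1.0000 / 19.1
    = 3.0000 / 19.1 ≈ 0.157
Sk₂ > 0 ⇒ mean > median ⇒ right-skewed (positive skew).

0.157, right-skewed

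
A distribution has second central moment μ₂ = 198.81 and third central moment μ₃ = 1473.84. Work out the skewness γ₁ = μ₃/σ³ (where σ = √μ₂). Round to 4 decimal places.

σ = √μ₂ = √198.81 = 14.10000
σ³ = μ₂^(3/2) = 2803.22100
γ₁ = μ₃/σ³ = 1473.84 / 2803.22100 ≈ 0.5258

0.5258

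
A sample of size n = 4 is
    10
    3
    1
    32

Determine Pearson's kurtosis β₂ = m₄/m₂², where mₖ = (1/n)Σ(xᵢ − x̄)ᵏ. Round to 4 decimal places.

2.1200

x̄ = 11.5000
Σ(xᵢ − x̄)² = 605.0000 ⇒ m₂ = 151.25000
Σ(xᵢ − x̄)⁴ = 193990.2500 ⇒ m₄ = 48497.56250
m₂² = 22876.56250
β₂ = m₄/m₂² = 48497.56250 / 22876.56250 ≈ 2.1200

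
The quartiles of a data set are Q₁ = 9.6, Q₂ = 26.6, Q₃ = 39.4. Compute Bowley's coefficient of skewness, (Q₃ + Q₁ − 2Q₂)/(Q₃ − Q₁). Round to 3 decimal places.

numerator: Q₃ + Q₁ − 2Q₂ = 39.4 + 9.6 − 2×26.6 = -4.2000
denominator: Q₃ − Q₁ = 39.4 − 9.6 = 29.8000
Bowley skewness = -4.2000 / 29.8000 ≈ -0.141

-0.141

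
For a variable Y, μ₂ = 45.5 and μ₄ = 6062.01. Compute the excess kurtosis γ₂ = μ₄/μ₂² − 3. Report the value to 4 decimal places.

-0.0718

μ₂² = 45.5² = 2070.25000
μ₄/μ₂² = 6062.01 / 2070.25000 = 2.92815
γ₂ = 2.92815 − 3 ≈ -0.0718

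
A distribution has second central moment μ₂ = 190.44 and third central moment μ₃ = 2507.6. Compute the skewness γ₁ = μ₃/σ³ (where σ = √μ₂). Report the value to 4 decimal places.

0.9542

σ = √μ₂ = √190.44 = 13.80000
σ³ = μ₂^(3/2) = 2628.07200
γ₁ = μ₃/σ³ = 2507.6 / 2628.07200 ≈ 0.9542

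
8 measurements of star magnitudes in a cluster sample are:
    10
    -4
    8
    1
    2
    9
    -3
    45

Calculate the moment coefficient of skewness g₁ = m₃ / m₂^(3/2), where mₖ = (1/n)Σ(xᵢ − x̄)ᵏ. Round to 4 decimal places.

x̄ = (10 - 4 + 8 + 1 + 2 + 9 - 3 + 45) / 8 = 8.5000
deviations (xᵢ − x̄): 1.5000, -12.5000, -0.5000, -7.5000, -6.5000, 0.5000, -11.5000, 36.5000
Σ(xᵢ − x̄)² = 1722.0000 ⇒ m₂ = 1722.0000/8 = 215.25000
Σ(xᵢ − x̄)³ = 44460.0000 ⇒ m₃ = 44460.0000/8 = 5557.50000
m₂^(3/2) = 215.25000^(1.5) = 3158.01901
g₁ = m₃ / m₂^(3/2) = 5557.50000 / 3158.01901 ≈ 1.7598

1.7598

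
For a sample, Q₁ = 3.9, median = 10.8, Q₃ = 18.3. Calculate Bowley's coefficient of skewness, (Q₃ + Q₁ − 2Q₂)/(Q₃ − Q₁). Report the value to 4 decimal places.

numerator: Q₃ + Q₁ − 2Q₂ = 18.3 + 3.9 − 2×10.8 = 0.6000
denominator: Q₃ − Q₁ = 18.3 − 3.9 = 14.4000
Bowley skewness = 0.6000 / 14.4000 ≈ 0.0417

0.0417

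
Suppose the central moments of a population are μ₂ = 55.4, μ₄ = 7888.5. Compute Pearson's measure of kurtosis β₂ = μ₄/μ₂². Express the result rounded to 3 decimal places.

μ₂² = 55.4² = 3069.16000
μ₄/μ₂² = 7888.5 / 3069.16000 = 2.57025
β₂ ≈ 2.570

2.570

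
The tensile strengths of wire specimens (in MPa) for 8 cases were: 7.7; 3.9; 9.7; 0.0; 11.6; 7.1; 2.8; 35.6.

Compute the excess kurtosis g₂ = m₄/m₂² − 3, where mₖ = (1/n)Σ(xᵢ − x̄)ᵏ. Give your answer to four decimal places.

x̄ = 9.8000
Σ(xᵢ − x̄)² = 860.4400 ⇒ m₂ = 107.55500
Σ(xᵢ − x̄)⁴ = 455996.1172 ⇒ m₄ = 56999.51465
m₂² = 11568.07803
g₂ = m₄/m₂² − 3 = 4.92731 − 3 ≈ 1.9273

1.9273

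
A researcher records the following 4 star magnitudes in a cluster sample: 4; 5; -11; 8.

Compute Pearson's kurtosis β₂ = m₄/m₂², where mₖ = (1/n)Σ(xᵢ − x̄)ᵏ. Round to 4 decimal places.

x̄ = 1.5000
Σ(xᵢ − x̄)² = 217.0000 ⇒ m₂ = 54.25000
Σ(xᵢ − x̄)⁴ = 26388.2500 ⇒ m₄ = 6597.06250
m₂² = 2943.06250
β₂ = m₄/m₂² = 6597.06250 / 2943.06250 ≈ 2.2416

2.2416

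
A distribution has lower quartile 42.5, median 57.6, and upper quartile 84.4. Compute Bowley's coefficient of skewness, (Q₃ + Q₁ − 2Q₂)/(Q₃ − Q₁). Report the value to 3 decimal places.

numerator: Q₃ + Q₁ − 2Q₂ = 84.4 + 42.5 − 2×57.6 = 11.7000
denominator: Q₃ − Q₁ = 84.4 − 42.5 = 41.9000
Bowley skewness = 11.7000 / 41.9000 ≈ 0.279

0.279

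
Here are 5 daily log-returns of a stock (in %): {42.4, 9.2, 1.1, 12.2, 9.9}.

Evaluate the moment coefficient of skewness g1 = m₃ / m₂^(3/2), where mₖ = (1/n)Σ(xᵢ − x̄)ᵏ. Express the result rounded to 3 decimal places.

1.227

x̄ = (42.4 + 9.2 + 1.1 + 12.2 + 9.9) / 5 = 14.9600
deviations (xᵢ − x̄): 27.4400, -5.7600, -13.8600, -2.7600, -5.0600
Σ(xᵢ − x̄)² = 1011.4520 ⇒ m₂ = 1011.4520/5 = 202.29040
Σ(xᵢ − x̄)³ = 17656.8646 ⇒ m₃ = 17656.8646/5 = 3531.37291
m₂^(3/2) = 202.29040^(1.5) = 2877.15269
g1 = m₃ / m₂^(3/2) = 3531.37291 / 2877.15269 ≈ 1.227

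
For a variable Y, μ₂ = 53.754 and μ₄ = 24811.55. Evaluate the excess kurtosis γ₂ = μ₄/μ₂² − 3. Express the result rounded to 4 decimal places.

5.5868

μ₂² = 53.754² = 2889.49252
μ₄/μ₂² = 24811.55 / 2889.49252 = 8.58682
γ₂ = 8.58682 − 3 ≈ 5.5868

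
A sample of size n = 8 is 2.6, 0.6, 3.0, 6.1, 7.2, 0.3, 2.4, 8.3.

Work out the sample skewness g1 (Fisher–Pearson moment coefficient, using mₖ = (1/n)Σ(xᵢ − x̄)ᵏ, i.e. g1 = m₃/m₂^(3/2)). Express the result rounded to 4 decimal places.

0.3320

x̄ = (2.6 + 0.6 + 3.0 + 6.1 + 7.2 + 0.3 + 2.4 + 8.3) / 8 = 3.8125
deviations (xᵢ − x̄): -1.2125, -3.2125, -0.8125, 2.2875, 3.3875, -3.5125, -1.4125, 4.4875
Σ(xᵢ − x̄)² = 63.6288 ⇒ m₂ = 63.6288/8 = 7.95359
Σ(xᵢ − x̄)³ = 59.5829 ⇒ m₃ = 59.5829/8 = 7.44786
m₂^(3/2) = 7.95359^(1.5) = 22.43082
g1 = m₃ / m₂^(3/2) = 7.44786 / 22.43082 ≈ 0.3320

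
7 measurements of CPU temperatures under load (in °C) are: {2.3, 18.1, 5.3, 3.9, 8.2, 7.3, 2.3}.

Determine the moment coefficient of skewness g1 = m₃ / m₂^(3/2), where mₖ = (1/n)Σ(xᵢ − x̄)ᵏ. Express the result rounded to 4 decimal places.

1.3589

x̄ = (2.3 + 18.1 + 5.3 + 3.9 + 8.2 + 7.3 + 2.3) / 7 = 6.7714
deviations (xᵢ − x̄): -4.4714, 11.3286, -1.4714, -2.8714, 1.4286, 0.5286, -4.4714
Σ(xᵢ − x̄)² = 181.0543 ⇒ m₂ = 181.0543/7 = 25.86490
Σ(xᵢ − x̄)³ = 1251.2711 ⇒ m₃ = 1251.2711/7 = 178.75301
m₂^(3/2) = 25.86490^(1.5) = 131.54252
g1 = m₃ / m₂^(3/2) = 178.75301 / 131.54252 ≈ 1.3589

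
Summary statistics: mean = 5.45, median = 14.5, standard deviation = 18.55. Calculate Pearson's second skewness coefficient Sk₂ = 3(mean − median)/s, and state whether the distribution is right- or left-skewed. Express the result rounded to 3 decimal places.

Sk₂ = 3(5.45 − 14.5) / 18.55 = 3 × -9.0500 / 18.55
    = -27.1500 / 18.55 ≈ -1.464
Sk₂ < 0 ⇒ mean < median ⇒ left-skewed (negative skew).

-1.464, left-skewed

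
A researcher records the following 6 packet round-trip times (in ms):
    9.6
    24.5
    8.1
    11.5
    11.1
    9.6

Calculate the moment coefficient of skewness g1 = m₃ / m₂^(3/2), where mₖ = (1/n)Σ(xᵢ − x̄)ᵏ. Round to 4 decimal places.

1.6268

x̄ = (9.6 + 24.5 + 8.1 + 11.5 + 11.1 + 9.6) / 6 = 12.4000
deviations (xᵢ − x̄): -2.8000, 12.1000, -4.3000, -0.9000, -1.3000, -2.8000
Σ(xᵢ − x̄)² = 183.0800 ⇒ m₂ = 183.0800/6 = 30.51333
Σ(xᵢ − x̄)³ = 1645.2240 ⇒ m₃ = 1645.2240/6 = 274.20400
m₂^(3/2) = 30.51333^(1.5) = 168.55222
g1 = m₃ / m₂^(3/2) = 274.20400 / 168.55222 ≈ 1.6268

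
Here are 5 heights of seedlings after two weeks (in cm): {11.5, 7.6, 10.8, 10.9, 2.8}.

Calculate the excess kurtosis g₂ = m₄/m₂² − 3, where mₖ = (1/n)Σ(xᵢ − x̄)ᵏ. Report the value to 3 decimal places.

-0.641

x̄ = 8.7200
Σ(xᵢ − x̄)² = 53.1080 ⇒ m₂ = 10.62160
Σ(xᵢ − x̄)⁴ = 1330.8549 ⇒ m₄ = 266.17098
m₂² = 112.81839
g₂ = m₄/m₂² − 3 = 2.35929 − 3 ≈ -0.641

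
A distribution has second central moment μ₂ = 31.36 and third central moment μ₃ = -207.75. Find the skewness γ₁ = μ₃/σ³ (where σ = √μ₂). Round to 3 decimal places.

-1.183

σ = √μ₂ = √31.36 = 5.60000
σ³ = μ₂^(3/2) = 175.61600
γ₁ = μ₃/σ³ = -207.75 / 175.61600 ≈ -1.183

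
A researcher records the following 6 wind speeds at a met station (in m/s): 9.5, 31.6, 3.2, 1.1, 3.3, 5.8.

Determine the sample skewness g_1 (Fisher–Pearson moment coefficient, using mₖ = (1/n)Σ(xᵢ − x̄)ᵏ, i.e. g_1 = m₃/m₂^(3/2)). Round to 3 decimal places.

x̄ = (9.5 + 31.6 + 3.2 + 1.1 + 3.3 + 5.8) / 6 = 9.0833
deviations (xᵢ − x̄): 0.4167, 22.5167, -5.8833, -7.9833, -5.7833, -3.2833
Σ(xᵢ − x̄)² = 649.7483 ⇒ m₂ = 649.7483/6 = 108.29139
Σ(xᵢ − x̄)³ = 10474.7484 ⇒ m₃ = 10474.7484/6 = 1745.79141
m₂^(3/2) = 108.29139^(1.5) = 1126.91429
g_1 = m₃ / m₂^(3/2) = 1745.79141 / 1126.91429 ≈ 1.549

1.549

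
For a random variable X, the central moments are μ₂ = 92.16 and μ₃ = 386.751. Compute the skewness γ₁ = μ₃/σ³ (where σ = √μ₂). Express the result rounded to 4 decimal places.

0.4371

σ = √μ₂ = √92.16 = 9.60000
σ³ = μ₂^(3/2) = 884.73600
γ₁ = μ₃/σ³ = 386.751 / 884.73600 ≈ 0.4371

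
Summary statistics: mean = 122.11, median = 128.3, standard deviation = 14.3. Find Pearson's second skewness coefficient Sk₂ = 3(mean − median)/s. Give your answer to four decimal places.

-1.2986

Sk₂ = 3(122.11 − 128.3) / 14.3 = 3 × -6.1900 / 14.3
    = -18.5700 / 14.3 ≈ -1.2986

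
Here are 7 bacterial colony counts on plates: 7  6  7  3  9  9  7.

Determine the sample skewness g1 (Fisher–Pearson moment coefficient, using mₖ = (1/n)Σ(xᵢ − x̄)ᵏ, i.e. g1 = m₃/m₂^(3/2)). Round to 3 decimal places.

-0.818

x̄ = (7 + 6 + 7 + 3 + 9 + 9 + 7) / 7 = 6.8571
deviations (xᵢ − x̄): 0.1429, -0.8571, 0.1429, -3.8571, 2.1429, 2.1429, 0.1429
Σ(xᵢ − x̄)² = 24.8571 ⇒ m₂ = 24.8571/7 = 3.55102
Σ(xᵢ − x̄)³ = -38.3265 ⇒ m₃ = -38.3265/7 = -5.47522
m₂^(3/2) = 3.55102^(1.5) = 6.69160
g1 = m₃ / m₂^(3/2) = -5.47522 / 6.69160 ≈ -0.818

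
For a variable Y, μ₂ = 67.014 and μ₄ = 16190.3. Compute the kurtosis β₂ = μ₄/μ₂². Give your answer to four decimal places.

μ₂² = 67.014² = 4490.87620
μ₄/μ₂² = 16190.3 / 4490.87620 = 3.60515
β₂ ≈ 3.6052

3.6052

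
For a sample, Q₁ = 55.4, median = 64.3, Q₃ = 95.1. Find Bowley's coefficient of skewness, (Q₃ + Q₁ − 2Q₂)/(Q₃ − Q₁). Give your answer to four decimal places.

numerator: Q₃ + Q₁ − 2Q₂ = 95.1 + 55.4 − 2×64.3 = 21.9000
denominator: Q₃ − Q₁ = 95.1 − 55.4 = 39.7000
Bowley skewness = 21.9000 / 39.7000 ≈ 0.5516

0.5516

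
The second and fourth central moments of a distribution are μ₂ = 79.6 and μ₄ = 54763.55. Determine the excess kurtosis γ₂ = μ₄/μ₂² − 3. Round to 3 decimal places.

μ₂² = 79.6² = 6336.16000
μ₄/μ₂² = 54763.55 / 6336.16000 = 8.64302
γ₂ = 8.64302 − 3 ≈ 5.643

5.643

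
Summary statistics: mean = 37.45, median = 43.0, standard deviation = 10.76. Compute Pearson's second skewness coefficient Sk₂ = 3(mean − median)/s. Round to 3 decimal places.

-1.547

Sk₂ = 3(37.45 − 43.0) / 10.76 = 3 × -5.5500 / 10.76
    = -16.6500 / 10.76 ≈ -1.547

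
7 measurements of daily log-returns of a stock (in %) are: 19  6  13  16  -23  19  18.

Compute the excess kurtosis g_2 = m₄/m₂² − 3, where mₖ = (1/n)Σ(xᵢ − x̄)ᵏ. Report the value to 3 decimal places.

x̄ = 9.7143
Σ(xᵢ − x̄)² = 1375.4286 ⇒ m₂ = 196.48980
Σ(xᵢ − x̄)⁴ = 1166830.9621 ⇒ m₄ = 166690.13744
m₂² = 38608.23990
g_2 = m₄/m₂² − 3 = 4.31748 − 3 ≈ 1.317

1.317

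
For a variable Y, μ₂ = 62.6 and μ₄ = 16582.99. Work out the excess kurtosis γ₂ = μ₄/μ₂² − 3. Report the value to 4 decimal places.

μ₂² = 62.6² = 3918.76000
μ₄/μ₂² = 16582.99 / 3918.76000 = 4.23169
γ₂ = 4.23169 − 3 ≈ 1.2317

1.2317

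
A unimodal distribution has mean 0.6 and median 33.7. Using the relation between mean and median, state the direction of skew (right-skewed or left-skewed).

mean − median = 0.6 − 33.7 = -33.1
mean < median ⇒ the longer tail is on the left ⇒ left-skewed (negatively skewed).

left-skewed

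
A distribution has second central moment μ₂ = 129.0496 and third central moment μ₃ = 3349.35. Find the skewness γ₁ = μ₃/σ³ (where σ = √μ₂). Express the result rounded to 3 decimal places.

σ = √μ₂ = √129.0496 = 11.36000
σ³ = μ₂^(3/2) = 1466.00346
γ₁ = μ₃/σ³ = 3349.35 / 1466.00346 ≈ 2.285

2.285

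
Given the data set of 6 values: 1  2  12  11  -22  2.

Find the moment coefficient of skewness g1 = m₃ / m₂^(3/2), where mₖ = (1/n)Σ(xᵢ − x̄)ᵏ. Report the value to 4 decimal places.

x̄ = (1 + 2 + 12 + 11 - 22 + 2) / 6 = 1.0000
deviations (xᵢ − x̄): 0.0000, 1.0000, 11.0000, 10.0000, -23.0000, 1.0000
Σ(xᵢ − x̄)² = 752.0000 ⇒ m₂ = 752.0000/6 = 125.33333
Σ(xᵢ − x̄)³ = -9834.0000 ⇒ m₃ = -9834.0000/6 = -1639.00000
m₂^(3/2) = 125.33333^(1.5) = 1403.13638
g1 = m₃ / m₂^(3/2) = -1639.00000 / 1403.13638 ≈ -1.1681

-1.1681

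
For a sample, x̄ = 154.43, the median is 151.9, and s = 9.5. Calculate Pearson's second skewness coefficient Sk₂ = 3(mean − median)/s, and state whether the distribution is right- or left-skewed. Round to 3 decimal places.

Sk₂ = 3(154.43 − 151.9) / 9.5 = 3 × 2.5300 / 9.5
    = 7.5900 / 9.5 ≈ 0.799
Sk₂ > 0 ⇒ mean > median ⇒ right-skewed (positive skew).

0.799, right-skewed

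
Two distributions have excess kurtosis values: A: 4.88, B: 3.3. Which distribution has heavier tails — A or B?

Higher excess kurtosis ⇒ heavier tails relative to the normal distribution.
4.88 vs 3.3: the larger is 4.88, so A has heavier tails.

A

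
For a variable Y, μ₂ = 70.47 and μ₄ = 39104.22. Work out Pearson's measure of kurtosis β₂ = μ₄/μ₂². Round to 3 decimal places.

μ₂² = 70.47² = 4966.02090
μ₄/μ₂² = 39104.22 / 4966.02090 = 7.87436
β₂ ≈ 7.874

7.874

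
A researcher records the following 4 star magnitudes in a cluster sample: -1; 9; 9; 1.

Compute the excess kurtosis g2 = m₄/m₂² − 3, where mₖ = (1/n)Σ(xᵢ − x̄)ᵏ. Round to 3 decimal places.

-1.905

x̄ = 4.5000
Σ(xᵢ − x̄)² = 83.0000 ⇒ m₂ = 20.75000
Σ(xᵢ − x̄)⁴ = 1885.2500 ⇒ m₄ = 471.31250
m₂² = 430.56250
g2 = m₄/m₂² − 3 = 1.09464 − 3 ≈ -1.905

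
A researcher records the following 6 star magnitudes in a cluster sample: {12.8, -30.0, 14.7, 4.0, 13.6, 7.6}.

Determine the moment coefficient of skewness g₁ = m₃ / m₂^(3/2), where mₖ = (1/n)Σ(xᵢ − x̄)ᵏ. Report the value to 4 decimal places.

x̄ = (12.8 - 30.0 + 14.7 + 4.0 + 13.6 + 7.6) / 6 = 3.7833
deviations (xᵢ − x̄): 9.0167, -33.7833, 10.9167, 0.2167, 9.8167, 3.8167
Σ(xᵢ − x̄)² = 1452.7683 ⇒ m₂ = 1452.7683/6 = 242.12806
Σ(xᵢ − x̄)³ = -35521.7326 ⇒ m₃ = -35521.7326/6 = -5920.28876
m₂^(3/2) = 242.12806^(1.5) = 3767.62501
g₁ = m₃ / m₂^(3/2) = -5920.28876 / 3767.62501 ≈ -1.5714

-1.5714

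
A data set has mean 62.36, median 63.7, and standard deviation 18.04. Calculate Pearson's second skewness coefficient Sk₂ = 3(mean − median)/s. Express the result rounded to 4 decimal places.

Sk₂ = 3(62.36 − 63.7) / 18.04 = 3 × -1.3400 / 18.04
    = -4.0200 / 18.04 ≈ -0.2228

-0.2228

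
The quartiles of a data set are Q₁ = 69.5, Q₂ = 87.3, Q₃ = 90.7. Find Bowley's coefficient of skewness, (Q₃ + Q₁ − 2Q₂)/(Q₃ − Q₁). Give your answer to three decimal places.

numerator: Q₃ + Q₁ − 2Q₂ = 90.7 + 69.5 − 2×87.3 = -14.4000
denominator: Q₃ − Q₁ = 90.7 − 69.5 = 21.2000
Bowley skewness = -14.4000 / 21.2000 ≈ -0.679

-0.679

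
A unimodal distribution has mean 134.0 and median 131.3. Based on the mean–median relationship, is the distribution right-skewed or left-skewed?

right-skewed

mean − median = 134.0 − 131.3 = 2.7
mean > median ⇒ the longer tail is on the right ⇒ right-skewed (positively skewed).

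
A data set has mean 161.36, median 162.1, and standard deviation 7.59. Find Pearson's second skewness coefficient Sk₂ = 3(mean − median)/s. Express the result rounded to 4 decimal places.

Sk₂ = 3(161.36 − 162.1) / 7.59 = 3 × -0.7400 / 7.59
    = -2.2200 / 7.59 ≈ -0.2925

-0.2925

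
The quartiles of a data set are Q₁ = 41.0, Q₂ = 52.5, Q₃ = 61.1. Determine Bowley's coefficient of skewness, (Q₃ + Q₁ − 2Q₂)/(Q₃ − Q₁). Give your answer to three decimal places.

-0.144

numerator: Q₃ + Q₁ − 2Q₂ = 61.1 + 41.0 − 2×52.5 = -2.9000
denominator: Q₃ − Q₁ = 61.1 − 41.0 = 20.1000
Bowley skewness = -2.9000 / 20.1000 ≈ -0.144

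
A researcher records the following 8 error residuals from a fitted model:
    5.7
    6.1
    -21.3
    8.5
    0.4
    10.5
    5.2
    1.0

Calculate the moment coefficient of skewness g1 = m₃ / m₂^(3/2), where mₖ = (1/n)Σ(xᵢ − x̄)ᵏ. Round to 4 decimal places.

-1.7712

x̄ = (5.7 + 6.1 - 21.3 + 8.5 + 0.4 + 10.5 + 5.2 + 1.0) / 8 = 2.0125
deviations (xᵢ − x̄): 3.6875, 4.0875, -23.3125, 6.4875, -1.6125, 8.4875, 3.1875, -1.0125
Σ(xᵢ − x̄)² = 701.6888 ⇒ m₂ = 701.6888/8 = 87.71109
Σ(xᵢ − x̄)³ = -11639.6543 ⇒ m₃ = -11639.6543/8 = -1454.95679
m₂^(3/2) = 87.71109^(1.5) = 821.45124
g1 = m₃ / m₂^(3/2) = -1454.95679 / 821.45124 ≈ -1.7712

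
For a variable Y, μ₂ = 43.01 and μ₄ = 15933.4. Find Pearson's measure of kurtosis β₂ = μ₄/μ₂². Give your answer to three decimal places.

μ₂² = 43.01² = 1849.86010
μ₄/μ₂² = 15933.4 / 1849.86010 = 8.61330
β₂ ≈ 8.613

8.613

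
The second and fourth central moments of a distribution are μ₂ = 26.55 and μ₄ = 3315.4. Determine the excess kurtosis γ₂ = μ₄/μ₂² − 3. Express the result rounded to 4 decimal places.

μ₂² = 26.55² = 704.90250
μ₄/μ₂² = 3315.4 / 704.90250 = 4.70335
γ₂ = 4.70335 − 3 ≈ 1.7033

1.7033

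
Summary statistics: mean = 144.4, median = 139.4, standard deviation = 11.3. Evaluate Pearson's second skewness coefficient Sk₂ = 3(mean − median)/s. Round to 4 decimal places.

1.3274

Sk₂ = 3(144.4 − 139.4) / 11.3 = 3 × 5.0000 / 11.3
    = 15.0000 / 11.3 ≈ 1.3274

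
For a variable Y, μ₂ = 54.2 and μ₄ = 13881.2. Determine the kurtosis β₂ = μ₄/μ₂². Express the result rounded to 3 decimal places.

4.725

μ₂² = 54.2² = 2937.64000
μ₄/μ₂² = 13881.2 / 2937.64000 = 4.72529
β₂ ≈ 4.725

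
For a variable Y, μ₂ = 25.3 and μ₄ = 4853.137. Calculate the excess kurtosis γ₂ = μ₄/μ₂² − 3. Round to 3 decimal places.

4.582

μ₂² = 25.3² = 640.09000
μ₄/μ₂² = 4853.137 / 640.09000 = 7.58196
γ₂ = 7.58196 − 3 ≈ 4.582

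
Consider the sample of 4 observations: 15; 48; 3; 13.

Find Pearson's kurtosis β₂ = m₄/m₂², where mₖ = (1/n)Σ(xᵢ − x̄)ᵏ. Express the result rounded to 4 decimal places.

2.1846

x̄ = 19.7500
Σ(xᵢ − x̄)² = 1146.7500 ⇒ m₂ = 286.68750
Σ(xᵢ − x̄)⁴ = 718204.0781 ⇒ m₄ = 179551.01953
m₂² = 82189.72266
β₂ = m₄/m₂² = 179551.01953 / 82189.72266 ≈ 2.1846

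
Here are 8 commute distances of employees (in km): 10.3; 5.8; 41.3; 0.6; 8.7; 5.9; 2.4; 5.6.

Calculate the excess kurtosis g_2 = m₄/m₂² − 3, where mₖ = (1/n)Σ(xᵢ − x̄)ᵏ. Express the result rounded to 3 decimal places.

x̄ = 10.0750
Σ(xᵢ − x̄)² = 1181.3550 ⇒ m₂ = 147.66937
Σ(xᵢ − x̄)⁴ = 963198.1821 ⇒ m₄ = 120399.77276
m₂² = 21806.24431
g_2 = m₄/m₂² − 3 = 5.52134 − 3 ≈ 2.521

2.521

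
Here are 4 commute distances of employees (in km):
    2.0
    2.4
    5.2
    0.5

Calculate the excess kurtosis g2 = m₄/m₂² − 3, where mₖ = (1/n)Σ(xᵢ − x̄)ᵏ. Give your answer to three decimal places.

-0.957

x̄ = 2.5250
Σ(xᵢ − x̄)² = 11.5475 ⇒ m₂ = 2.88688
Σ(xᵢ − x̄)⁴ = 68.0943 ⇒ m₄ = 17.02358
m₂² = 8.33405
g2 = m₄/m₂² − 3 = 2.04265 − 3 ≈ -0.957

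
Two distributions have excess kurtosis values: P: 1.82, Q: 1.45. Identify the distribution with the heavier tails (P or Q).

Higher excess kurtosis ⇒ heavier tails relative to the normal distribution.
1.82 vs 1.45: the larger is 1.82, so P has heavier tails.

P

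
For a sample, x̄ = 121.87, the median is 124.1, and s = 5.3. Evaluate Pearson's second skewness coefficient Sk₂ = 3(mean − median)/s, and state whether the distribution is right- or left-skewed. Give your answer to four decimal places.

-1.2623, left-skewed

Sk₂ = 3(121.87 − 124.1) / 5.3 = 3 × -2.2300 / 5.3
    = -6.6900 / 5.3 ≈ -1.2623
Sk₂ < 0 ⇒ mean < median ⇒ left-skewed (negative skew).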